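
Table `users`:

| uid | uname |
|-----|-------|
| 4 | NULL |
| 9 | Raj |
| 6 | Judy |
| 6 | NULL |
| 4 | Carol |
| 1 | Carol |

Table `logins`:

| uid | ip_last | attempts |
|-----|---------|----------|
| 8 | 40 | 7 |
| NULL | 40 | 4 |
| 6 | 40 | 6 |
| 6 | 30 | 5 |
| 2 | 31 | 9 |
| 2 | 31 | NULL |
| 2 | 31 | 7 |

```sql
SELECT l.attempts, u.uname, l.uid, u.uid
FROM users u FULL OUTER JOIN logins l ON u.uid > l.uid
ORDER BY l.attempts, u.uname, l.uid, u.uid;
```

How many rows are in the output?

FULL OUTER JOIN keeps every row from both sides; unmatched rows get NULL for the other side's columns.
Matching on u.uid > l.uid. A NULL in a compared column never satisfies the condition.
- uid=4: 3 matching l row(s), so 3 row(s) emitted.
- uid=9: 6 matching l row(s), so 6 row(s) emitted.
- uid=6: 3 matching l row(s), so 3 row(s) emitted.
- uid=6: 3 matching l row(s), so 3 row(s) emitted.
- uid=4: 3 matching l row(s), so 3 row(s) emitted.
- uid=1: no l row matches, row kept with l columns NULL.
- 1 row(s) from l found no u partner → padded with NULL.
Total: 18 matched + 2 padded = 20 rows.

20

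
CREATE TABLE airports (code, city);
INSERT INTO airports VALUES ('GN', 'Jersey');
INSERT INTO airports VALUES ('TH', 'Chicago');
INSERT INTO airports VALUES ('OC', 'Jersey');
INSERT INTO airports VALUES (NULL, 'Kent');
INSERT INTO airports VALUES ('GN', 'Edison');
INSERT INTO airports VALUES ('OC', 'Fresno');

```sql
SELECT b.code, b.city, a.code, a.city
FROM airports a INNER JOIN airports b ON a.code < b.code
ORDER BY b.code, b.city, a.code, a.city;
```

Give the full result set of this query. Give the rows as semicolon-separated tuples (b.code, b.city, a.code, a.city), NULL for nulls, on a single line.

INNER JOIN keeps only pairs where the ON condition holds.
Matching on a.code < b.code. A NULL in a compared column never satisfies the condition.
Matched pairs: 8.

(OC, Fresno, GN, Edison); (OC, Fresno, GN, Jersey); (OC, Jersey, GN, Edison); (OC, Jersey, GN, Jersey); (TH, Chicago, GN, Edison); (TH, Chicago, GN, Jersey); (TH, Chicago, OC, Fresno); (TH, Chicago, OC, Jersey)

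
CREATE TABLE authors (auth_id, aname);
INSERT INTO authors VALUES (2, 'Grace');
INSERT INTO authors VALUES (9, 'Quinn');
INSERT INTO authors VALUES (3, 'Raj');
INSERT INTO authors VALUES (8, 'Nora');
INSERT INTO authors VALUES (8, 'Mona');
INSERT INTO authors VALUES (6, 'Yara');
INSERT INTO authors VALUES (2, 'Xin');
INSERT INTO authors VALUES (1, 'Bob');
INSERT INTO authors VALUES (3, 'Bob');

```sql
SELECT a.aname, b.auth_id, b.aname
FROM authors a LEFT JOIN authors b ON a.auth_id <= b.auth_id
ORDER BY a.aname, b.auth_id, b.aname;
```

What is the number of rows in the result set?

LEFT JOIN keeps every row from `authors a`; unmatched rows get NULL for `authors b`'s columns.
Matching on a.auth_id <= b.auth_id.
- auth_id=2: 8 matching b row(s), so 8 row(s) emitted.
- auth_id=9: 1 matching b row(s), so 1 row(s) emitted.
- auth_id=3: 6 matching b row(s), so 6 row(s) emitted.
- auth_id=8: 3 matching b row(s), so 3 row(s) emitted.
- auth_id=8: 3 matching b row(s), so 3 row(s) emitted.
- auth_id=6: 4 matching b row(s), so 4 row(s) emitted.
- auth_id=2: 8 matching b row(s), so 8 row(s) emitted.
- auth_id=1: 9 matching b row(s), so 9 row(s) emitted.
- auth_id=3: 6 matching b row(s), so 6 row(s) emitted.
Total: 48 rows.

48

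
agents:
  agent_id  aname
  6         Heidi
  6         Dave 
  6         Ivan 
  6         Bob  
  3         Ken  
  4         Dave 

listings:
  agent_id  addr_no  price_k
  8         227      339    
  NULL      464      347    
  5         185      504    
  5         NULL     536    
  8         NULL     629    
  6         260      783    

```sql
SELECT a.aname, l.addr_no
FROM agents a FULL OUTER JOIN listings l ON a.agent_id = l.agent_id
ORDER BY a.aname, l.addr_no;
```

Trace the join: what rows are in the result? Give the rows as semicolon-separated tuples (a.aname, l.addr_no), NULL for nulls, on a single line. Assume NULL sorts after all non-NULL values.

FULL OUTER JOIN keeps every row from both sides; unmatched rows get NULL for the other side's columns.
Matching on a.agent_id = l.agent_id. A NULL in a compared column never satisfies the condition.
- a (agent_id=6) pairs with 1 row(s) of l.
- a (agent_id=6) pairs with 1 row(s) of l.
- a (agent_id=6) pairs with 1 row(s) of l.
- a (agent_id=6) pairs with 1 row(s) of l.
- a (agent_id=3) has no partner → padded with NULL.
- a (agent_id=4) has no partner → padded with NULL.
- plus 5 unmatched l row(s), each kept with NULL a columns.

(Bob, 260); (Dave, 260); (Dave, NULL); (Heidi, 260); (Ivan, 260); (Ken, NULL); (NULL, 185); (NULL, 227); (NULL, 464); (NULL, NULL); (NULL, NULL)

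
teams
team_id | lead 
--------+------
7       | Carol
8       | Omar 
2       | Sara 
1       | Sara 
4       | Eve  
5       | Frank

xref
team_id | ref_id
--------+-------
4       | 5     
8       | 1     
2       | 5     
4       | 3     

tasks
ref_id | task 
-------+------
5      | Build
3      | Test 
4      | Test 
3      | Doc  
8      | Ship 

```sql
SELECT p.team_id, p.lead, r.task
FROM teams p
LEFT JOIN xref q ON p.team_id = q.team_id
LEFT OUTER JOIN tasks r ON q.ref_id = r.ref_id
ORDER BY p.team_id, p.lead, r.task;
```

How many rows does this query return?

Step 1 — p LEFT JOIN q on team_id → 7 row(s).
Then LEFT JOIN `tasks r` on ref_id: each of those 7 rows is kept; rows whose q.ref_id has no match in r get NULL for r's columns.
Result: 8 row(s).

8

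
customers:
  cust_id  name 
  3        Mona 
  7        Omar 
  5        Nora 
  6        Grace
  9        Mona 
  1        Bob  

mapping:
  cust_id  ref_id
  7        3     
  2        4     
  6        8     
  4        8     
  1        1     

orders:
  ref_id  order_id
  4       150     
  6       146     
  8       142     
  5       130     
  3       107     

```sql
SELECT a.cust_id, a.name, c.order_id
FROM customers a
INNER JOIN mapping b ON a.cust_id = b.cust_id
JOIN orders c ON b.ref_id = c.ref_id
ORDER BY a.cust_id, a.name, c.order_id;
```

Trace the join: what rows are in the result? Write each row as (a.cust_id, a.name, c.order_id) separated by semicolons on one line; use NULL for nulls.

(6, Grace, 142); (7, Omar, 107)

Joins associate left-to-right: customers INNER JOIN mapping on cust_id gives 3 intermediate row(s).
Then INNER JOIN `orders c` on ref_id: keep only rows whose b.ref_id appears in c.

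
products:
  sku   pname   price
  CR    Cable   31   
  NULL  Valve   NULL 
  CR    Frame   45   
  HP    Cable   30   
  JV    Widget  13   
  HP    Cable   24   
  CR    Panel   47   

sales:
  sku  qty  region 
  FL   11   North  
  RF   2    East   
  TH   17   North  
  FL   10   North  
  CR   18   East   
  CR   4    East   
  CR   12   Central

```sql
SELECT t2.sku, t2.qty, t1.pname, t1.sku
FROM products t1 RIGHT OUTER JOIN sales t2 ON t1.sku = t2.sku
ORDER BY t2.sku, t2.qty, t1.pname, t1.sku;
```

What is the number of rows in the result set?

RIGHT JOIN keeps every row from `sales`; unmatched rows get NULL for `products`'s columns.
Matching on t1.sku = t2.sku. A NULL in a compared column never satisfies the condition.
- t1 (sku=CR) pairs with 3 row(s) of t2.
- t1 (sku=NULL) has no partner in t2.
- t1 (sku=CR) pairs with 3 row(s) of t2.
- t1 (sku=HP) has no partner in t2.
- t1 (sku=JV) has no partner in t2.
- t1 (sku=HP) has no partner in t2.
- t1 (sku=CR) pairs with 3 row(s) of t2.
- plus 4 unmatched t2 row(s), each kept with NULL t1 columns.
Total: 9 matched + 4 padded = 13 rows.

13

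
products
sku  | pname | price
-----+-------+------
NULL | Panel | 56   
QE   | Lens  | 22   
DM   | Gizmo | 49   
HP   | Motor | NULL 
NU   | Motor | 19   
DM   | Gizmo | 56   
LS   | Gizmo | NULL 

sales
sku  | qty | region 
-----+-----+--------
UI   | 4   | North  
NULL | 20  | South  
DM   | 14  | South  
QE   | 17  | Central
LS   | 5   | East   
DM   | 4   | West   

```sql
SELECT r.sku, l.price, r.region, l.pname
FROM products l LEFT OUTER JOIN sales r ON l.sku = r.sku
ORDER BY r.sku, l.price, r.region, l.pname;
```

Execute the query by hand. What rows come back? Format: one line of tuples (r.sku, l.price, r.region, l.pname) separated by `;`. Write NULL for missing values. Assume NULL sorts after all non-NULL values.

(DM, 49, South, Gizmo); (DM, 49, West, Gizmo); (DM, 56, South, Gizmo); (DM, 56, West, Gizmo); (LS, NULL, East, Gizmo); (QE, 22, Central, Lens); (NULL, 19, NULL, Motor); (NULL, 56, NULL, Panel); (NULL, NULL, NULL, Motor)

LEFT JOIN keeps every row from `products`; unmatched rows get NULL for `sales`'s columns.
Matching on l.sku = r.sku. A NULL in a compared column never satisfies the condition.
- l row (sku=NULL): no match → kept, r columns NULL.
- l row (sku=QE): matches 1 r row(s) → 1 output row(s).
- l row (sku=DM): matches 2 r row(s) → 2 output row(s).
- l row (sku=HP): no match → kept, r columns NULL.
- l row (sku=NU): no match → kept, r columns NULL.
- l row (sku=DM): matches 2 r row(s) → 2 output row(s).
- l row (sku=LS): matches 1 r row(s) → 1 output row(s).
After projecting and ordering:
r.sku | l.price | r.region | l.pname
DM | 49 | South | Gizmo
DM | 49 | West | Gizmo
DM | 56 | South | Gizmo
DM | 56 | West | Gizmo
LS | NULL | East | Gizmo
QE | 22 | Central | Lens
NULL | 19 | NULL | Motor
NULL | 56 | NULL | Panel
NULL | NULL | NULL | Motor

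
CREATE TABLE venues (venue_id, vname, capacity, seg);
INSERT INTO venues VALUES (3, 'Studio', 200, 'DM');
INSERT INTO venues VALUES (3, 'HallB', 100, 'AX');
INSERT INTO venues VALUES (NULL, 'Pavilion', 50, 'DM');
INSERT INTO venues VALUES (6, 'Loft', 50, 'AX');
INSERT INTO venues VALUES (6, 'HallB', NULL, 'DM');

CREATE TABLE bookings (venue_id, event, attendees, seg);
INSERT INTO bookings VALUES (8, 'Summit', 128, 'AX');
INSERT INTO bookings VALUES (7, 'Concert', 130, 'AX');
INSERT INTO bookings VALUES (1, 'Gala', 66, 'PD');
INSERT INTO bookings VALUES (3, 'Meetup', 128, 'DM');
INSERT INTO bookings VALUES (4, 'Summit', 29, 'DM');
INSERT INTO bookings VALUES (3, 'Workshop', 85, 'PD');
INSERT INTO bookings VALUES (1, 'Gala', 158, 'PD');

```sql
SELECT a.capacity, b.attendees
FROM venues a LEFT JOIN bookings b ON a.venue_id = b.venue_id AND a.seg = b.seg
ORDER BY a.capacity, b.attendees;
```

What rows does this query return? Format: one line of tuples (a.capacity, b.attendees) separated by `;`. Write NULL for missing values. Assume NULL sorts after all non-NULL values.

(50, NULL); (50, NULL); (100, NULL); (200, 128); (NULL, NULL)

LEFT JOIN keeps every row from `venues`; unmatched rows get NULL for `bookings`'s columns.
Matching on a.venue_id = b.venue_id AND a.seg = b.seg. A NULL in a compared column never satisfies the condition.
- a (venue_id=3, seg=DM) pairs with 1 row(s) of b.
- a (venue_id=3, seg=AX) has no partner → padded with NULL.
- a (venue_id=NULL, seg=DM) has no partner → padded with NULL.
- a (venue_id=6, seg=AX) has no partner → padded with NULL.
- a (venue_id=6, seg=DM) has no partner → padded with NULL.
After projecting and ordering:
a.capacity | b.attendees
50 | NULL
50 | NULL
100 | NULL
200 | 128
NULL | NULL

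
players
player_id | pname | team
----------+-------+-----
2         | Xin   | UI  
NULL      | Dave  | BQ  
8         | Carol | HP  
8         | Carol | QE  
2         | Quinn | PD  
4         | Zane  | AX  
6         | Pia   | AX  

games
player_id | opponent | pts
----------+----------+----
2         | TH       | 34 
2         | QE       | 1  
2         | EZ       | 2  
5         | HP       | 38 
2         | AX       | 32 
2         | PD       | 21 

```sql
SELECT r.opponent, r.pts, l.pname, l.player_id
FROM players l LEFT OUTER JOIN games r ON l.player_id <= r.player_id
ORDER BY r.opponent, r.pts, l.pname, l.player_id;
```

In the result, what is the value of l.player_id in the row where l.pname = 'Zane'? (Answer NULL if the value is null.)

4

LEFT JOIN keeps every row from `players`; unmatched rows get NULL for `games`'s columns.
Matching on l.player_id <= r.player_id. A NULL in a compared column never satisfies the condition.
- l (player_id=2) pairs with 6 row(s) of r.
- l (player_id=NULL) has no partner → padded with NULL.
- l (player_id=8) has no partner → padded with NULL.
- l (player_id=8) has no partner → padded with NULL.
- l (player_id=2) pairs with 6 row(s) of r.
- l (player_id=4) pairs with 1 row(s) of r.
- l (player_id=6) has no partner → padded with NULL.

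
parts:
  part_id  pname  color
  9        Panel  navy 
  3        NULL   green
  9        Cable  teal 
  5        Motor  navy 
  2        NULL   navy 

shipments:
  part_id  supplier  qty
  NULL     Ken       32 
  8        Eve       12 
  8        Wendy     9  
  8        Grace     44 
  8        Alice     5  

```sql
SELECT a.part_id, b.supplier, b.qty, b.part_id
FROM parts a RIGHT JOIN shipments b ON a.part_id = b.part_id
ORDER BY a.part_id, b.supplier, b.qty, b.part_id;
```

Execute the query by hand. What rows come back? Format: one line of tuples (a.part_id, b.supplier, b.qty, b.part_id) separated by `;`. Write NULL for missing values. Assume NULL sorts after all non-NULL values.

(NULL, Alice, 5, 8); (NULL, Eve, 12, 8); (NULL, Grace, 44, 8); (NULL, Ken, 32, NULL); (NULL, Wendy, 9, 8)

RIGHT JOIN keeps every row from `shipments`; unmatched rows get NULL for `parts`'s columns.
Matching on a.part_id = b.part_id. A NULL in a compared column never satisfies the condition.
Matched pairs: 0; unmatched b rows kept: 5.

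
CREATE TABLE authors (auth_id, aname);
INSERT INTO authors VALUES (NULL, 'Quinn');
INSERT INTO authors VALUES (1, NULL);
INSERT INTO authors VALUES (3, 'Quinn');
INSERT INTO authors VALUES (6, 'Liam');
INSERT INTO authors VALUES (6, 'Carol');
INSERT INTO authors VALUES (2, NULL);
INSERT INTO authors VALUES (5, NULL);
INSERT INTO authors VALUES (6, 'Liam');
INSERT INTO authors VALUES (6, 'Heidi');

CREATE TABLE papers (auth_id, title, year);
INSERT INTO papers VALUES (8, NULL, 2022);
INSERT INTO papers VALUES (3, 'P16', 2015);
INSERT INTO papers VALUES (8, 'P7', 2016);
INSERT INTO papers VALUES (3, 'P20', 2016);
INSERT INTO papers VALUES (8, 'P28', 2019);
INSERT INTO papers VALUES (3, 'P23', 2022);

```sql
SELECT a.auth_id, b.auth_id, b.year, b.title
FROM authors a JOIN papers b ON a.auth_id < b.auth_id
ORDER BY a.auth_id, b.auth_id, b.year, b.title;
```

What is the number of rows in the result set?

INNER JOIN keeps only pairs where the ON condition holds.
Matching on a.auth_id < b.auth_id. A NULL in a compared column never satisfies the condition.
- a row (auth_id=NULL): no match → dropped.
- a row (auth_id=1): matches 6 b row(s) → 6 output row(s).
- a row (auth_id=3): matches 3 b row(s) → 3 output row(s).
- a row (auth_id=6): matches 3 b row(s) → 3 output row(s).
- a row (auth_id=6): matches 3 b row(s) → 3 output row(s).
- a row (auth_id=2): matches 6 b row(s) → 6 output row(s).
- a row (auth_id=5): matches 3 b row(s) → 3 output row(s).
- a row (auth_id=6): matches 3 b row(s) → 3 output row(s).
- a row (auth_id=6): matches 3 b row(s) → 3 output row(s).
Total: 30 rows.

30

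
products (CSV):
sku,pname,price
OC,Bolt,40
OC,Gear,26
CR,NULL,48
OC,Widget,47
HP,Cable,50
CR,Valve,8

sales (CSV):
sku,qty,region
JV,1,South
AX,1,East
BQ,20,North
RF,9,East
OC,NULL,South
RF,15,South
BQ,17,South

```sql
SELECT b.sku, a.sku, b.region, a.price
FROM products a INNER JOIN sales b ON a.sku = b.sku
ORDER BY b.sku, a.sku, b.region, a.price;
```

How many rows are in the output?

3

INNER JOIN keeps only pairs where the ON condition holds.
Matching on a.sku = b.sku.
- a (sku=OC) pairs with 1 row(s) of b.
- a (sku=OC) pairs with 1 row(s) of b.
- a (sku=CR) has no partner → excluded.
- a (sku=OC) pairs with 1 row(s) of b.
- a (sku=HP) has no partner → excluded.
- a (sku=CR) has no partner → excluded.
Total: 3 rows.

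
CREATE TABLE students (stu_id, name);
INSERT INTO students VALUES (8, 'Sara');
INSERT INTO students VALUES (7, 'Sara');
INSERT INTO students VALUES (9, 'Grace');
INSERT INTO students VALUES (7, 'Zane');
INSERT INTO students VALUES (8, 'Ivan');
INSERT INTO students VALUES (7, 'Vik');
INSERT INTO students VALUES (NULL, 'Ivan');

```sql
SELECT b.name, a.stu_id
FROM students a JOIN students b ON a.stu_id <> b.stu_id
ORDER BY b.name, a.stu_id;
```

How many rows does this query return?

22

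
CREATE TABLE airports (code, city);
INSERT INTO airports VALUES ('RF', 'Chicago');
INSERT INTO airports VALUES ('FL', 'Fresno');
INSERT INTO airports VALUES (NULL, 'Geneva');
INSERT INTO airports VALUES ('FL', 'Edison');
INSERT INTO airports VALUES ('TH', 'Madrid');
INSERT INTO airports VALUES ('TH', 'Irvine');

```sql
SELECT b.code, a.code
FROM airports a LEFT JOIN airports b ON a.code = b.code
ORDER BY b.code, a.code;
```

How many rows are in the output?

LEFT JOIN keeps every row from `airports a`; unmatched rows get NULL for `airports b`'s columns.
Matching on a.code = b.code. A NULL in a compared column never satisfies the condition.
Matched pairs: 9; unmatched a rows kept: 1.
Total: 9 matched + 1 padded = 10 rows.

10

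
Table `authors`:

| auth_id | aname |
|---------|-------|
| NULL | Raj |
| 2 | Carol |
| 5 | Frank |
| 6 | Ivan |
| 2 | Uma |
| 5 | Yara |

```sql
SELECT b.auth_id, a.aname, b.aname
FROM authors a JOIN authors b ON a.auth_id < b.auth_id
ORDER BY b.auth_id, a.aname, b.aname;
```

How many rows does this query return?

8

INNER JOIN keeps only pairs where the ON condition holds.
Matching on a.auth_id < b.auth_id. A NULL in a compared column never satisfies the condition.
- a (auth_id=NULL) has no partner → excluded.
- a (auth_id=2) pairs with 3 row(s) of b.
- a (auth_id=5) pairs with 1 row(s) of b.
- a (auth_id=6) has no partner → excluded.
- a (auth_id=2) pairs with 3 row(s) of b.
- a (auth_id=5) pairs with 1 row(s) of b.
Total: 8 rows.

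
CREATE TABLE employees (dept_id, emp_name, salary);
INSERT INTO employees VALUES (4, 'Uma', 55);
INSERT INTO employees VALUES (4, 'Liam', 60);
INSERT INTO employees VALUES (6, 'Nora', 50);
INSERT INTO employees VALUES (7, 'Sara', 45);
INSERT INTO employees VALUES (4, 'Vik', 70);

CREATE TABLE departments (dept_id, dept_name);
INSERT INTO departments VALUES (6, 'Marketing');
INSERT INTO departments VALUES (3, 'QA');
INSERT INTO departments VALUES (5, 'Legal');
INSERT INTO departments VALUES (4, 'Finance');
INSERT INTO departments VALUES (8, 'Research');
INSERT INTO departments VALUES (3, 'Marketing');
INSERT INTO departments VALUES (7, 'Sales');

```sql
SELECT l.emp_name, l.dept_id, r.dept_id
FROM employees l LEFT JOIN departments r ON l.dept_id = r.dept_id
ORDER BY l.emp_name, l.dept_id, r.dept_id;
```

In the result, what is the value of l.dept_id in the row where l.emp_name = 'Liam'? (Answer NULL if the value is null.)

4

LEFT JOIN keeps every row from `employees`; unmatched rows get NULL for `departments`'s columns.
Matching on l.dept_id = r.dept_id.
Matched pairs: 5; unmatched l rows kept: 0.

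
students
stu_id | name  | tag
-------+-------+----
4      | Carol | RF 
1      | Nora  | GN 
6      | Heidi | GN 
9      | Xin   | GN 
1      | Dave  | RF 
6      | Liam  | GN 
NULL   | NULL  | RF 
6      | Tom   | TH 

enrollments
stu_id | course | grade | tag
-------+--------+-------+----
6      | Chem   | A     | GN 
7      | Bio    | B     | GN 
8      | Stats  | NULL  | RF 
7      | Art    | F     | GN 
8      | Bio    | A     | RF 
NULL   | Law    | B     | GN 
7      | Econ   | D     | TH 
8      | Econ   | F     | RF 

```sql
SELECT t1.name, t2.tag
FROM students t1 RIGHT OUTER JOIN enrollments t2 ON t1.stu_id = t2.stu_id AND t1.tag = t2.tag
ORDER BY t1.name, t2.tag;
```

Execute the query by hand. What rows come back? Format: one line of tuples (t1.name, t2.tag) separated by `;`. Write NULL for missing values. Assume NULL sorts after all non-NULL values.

RIGHT JOIN keeps every row from `enrollments`; unmatched rows get NULL for `students`'s columns.
Matching on t1.stu_id = t2.stu_id AND t1.tag = t2.tag. A NULL in a compared column never satisfies the condition.
- stu_id=4, tag=RF: no matching t2 row.
- stu_id=1, tag=GN: no matching t2 row.
- stu_id=6, tag=GN: 1 matching t2 row(s), so 1 row(s) emitted.
- stu_id=9, tag=GN: no matching t2 row.
- stu_id=1, tag=RF: no matching t2 row.
- stu_id=6, tag=GN: 1 matching t2 row(s), so 1 row(s) emitted.
- stu_id=NULL, tag=RF: no matching t2 row.
- stu_id=6, tag=TH: no matching t2 row.
- 7 t2 row(s) had no t1 match → kept, t1 columns NULL.
After projecting and ordering:
t1.name | t2.tag
Heidi | GN
Liam | GN
NULL | GN
NULL | GN
NULL | GN
NULL | RF
NULL | RF
NULL | RF
NULL | TH

(Heidi, GN); (Liam, GN); (NULL, GN); (NULL, GN); (NULL, GN); (NULL, RF); (NULL, RF); (NULL, RF); (NULL, TH)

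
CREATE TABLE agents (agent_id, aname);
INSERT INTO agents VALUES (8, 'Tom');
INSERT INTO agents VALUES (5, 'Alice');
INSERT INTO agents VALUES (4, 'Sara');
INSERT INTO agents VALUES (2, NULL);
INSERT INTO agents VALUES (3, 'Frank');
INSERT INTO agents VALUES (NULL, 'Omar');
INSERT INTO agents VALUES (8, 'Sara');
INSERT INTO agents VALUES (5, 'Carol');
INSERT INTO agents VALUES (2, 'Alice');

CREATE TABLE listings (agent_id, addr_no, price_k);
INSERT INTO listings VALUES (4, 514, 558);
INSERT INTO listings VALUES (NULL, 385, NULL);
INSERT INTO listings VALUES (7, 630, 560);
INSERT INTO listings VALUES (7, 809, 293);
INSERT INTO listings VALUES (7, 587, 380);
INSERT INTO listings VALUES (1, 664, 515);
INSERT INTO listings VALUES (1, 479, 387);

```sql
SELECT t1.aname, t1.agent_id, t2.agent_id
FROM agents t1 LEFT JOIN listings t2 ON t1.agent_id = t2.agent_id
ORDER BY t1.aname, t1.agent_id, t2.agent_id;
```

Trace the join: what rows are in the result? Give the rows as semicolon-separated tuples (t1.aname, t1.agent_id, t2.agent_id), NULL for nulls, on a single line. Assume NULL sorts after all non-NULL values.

(Alice, 2, NULL); (Alice, 5, NULL); (Carol, 5, NULL); (Frank, 3, NULL); (Omar, NULL, NULL); (Sara, 4, 4); (Sara, 8, NULL); (Tom, 8, NULL); (NULL, 2, NULL)

LEFT JOIN keeps every row from `agents`; unmatched rows get NULL for `listings`'s columns.
Matching on t1.agent_id = t2.agent_id. A NULL in a compared column never satisfies the condition.
Matched pairs: 1; unmatched t1 rows kept: 8.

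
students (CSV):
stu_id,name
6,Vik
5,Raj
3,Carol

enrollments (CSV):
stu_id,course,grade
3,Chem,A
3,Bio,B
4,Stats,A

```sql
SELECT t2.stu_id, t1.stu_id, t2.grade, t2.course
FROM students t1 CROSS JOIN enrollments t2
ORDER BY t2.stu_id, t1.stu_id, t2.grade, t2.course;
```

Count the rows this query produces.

9

CROSS JOIN pairs every row of `students` with every row of `enrollments`: 3 × 3 = 9 rows.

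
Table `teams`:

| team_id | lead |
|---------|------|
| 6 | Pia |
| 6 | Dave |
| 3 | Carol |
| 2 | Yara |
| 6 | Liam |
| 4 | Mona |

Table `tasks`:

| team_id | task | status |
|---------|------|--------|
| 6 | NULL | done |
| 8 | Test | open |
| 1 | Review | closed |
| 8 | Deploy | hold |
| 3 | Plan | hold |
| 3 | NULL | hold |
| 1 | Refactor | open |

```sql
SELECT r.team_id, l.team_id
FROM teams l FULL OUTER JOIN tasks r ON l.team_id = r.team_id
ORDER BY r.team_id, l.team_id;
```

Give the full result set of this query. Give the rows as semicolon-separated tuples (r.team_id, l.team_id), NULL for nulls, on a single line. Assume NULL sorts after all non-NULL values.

(1, NULL); (1, NULL); (3, 3); (3, 3); (6, 6); (6, 6); (6, 6); (8, NULL); (8, NULL); (NULL, 2); (NULL, 4)

FULL OUTER JOIN keeps every row from both sides; unmatched rows get NULL for the other side's columns.
Matching on l.team_id = r.team_id.
- l row (team_id=6): matches 1 r row(s) → 1 output row(s).
- l row (team_id=6): matches 1 r row(s) → 1 output row(s).
- l row (team_id=3): matches 2 r row(s) → 2 output row(s).
- l row (team_id=2): no match → kept, r columns NULL.
- l row (team_id=6): matches 1 r row(s) → 1 output row(s).
- l row (team_id=4): no match → kept, r columns NULL.
- 4 row(s) from r found no l partner → padded with NULL.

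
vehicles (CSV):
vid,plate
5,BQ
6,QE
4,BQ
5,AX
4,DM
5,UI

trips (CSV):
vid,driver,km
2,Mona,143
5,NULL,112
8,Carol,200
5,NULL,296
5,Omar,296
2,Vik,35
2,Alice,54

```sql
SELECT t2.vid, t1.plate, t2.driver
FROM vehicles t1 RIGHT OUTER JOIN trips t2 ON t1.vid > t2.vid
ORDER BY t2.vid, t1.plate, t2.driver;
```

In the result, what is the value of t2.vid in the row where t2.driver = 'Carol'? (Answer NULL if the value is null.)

RIGHT JOIN keeps every row from `trips`; unmatched rows get NULL for `vehicles`'s columns.
Matching on t1.vid > t2.vid.
Matched pairs: 21; unmatched t2 rows kept: 1.

8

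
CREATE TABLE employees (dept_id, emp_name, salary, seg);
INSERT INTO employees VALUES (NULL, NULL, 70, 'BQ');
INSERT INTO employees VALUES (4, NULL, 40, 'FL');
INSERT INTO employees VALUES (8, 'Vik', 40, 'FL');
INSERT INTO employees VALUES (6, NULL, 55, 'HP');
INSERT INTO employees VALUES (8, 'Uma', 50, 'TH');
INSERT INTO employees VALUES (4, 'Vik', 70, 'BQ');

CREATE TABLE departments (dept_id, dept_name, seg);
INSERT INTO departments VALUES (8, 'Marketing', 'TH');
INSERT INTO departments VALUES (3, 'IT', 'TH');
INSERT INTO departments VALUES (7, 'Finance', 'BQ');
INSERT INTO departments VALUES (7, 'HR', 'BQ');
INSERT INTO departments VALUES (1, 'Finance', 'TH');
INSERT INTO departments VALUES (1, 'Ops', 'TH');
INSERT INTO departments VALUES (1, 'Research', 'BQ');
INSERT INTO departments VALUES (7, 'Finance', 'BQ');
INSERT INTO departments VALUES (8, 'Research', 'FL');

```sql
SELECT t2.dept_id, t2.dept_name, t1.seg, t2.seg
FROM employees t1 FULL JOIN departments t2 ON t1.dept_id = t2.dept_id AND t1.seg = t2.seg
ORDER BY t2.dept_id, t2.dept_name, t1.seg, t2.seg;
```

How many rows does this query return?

FULL OUTER JOIN keeps every row from both sides; unmatched rows get NULL for the other side's columns.
Matching on t1.dept_id = t2.dept_id AND t1.seg = t2.seg. A NULL in a compared column never satisfies the condition.
Matched pairs: 2; unmatched t1 rows kept: 4; unmatched t2 rows kept: 7.
Total: 2 matched + 11 padded = 13 rows.

13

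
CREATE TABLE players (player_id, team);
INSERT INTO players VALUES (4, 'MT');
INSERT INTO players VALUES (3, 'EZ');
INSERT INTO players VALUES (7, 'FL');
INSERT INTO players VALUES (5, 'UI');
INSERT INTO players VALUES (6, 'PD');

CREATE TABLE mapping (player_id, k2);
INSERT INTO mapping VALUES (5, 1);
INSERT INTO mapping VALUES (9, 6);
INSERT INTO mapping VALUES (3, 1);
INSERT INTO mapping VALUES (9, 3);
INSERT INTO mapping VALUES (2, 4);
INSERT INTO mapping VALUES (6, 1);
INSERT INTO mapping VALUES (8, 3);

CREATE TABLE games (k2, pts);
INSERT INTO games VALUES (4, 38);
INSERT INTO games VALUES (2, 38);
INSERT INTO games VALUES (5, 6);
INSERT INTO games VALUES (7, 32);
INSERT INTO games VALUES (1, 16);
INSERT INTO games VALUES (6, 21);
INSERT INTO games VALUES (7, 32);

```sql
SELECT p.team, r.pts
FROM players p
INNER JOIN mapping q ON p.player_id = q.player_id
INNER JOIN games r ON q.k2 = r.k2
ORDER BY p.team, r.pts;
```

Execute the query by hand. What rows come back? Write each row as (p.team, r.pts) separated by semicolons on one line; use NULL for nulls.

Joins associate left-to-right: players INNER JOIN mapping on player_id gives 3 intermediate row(s).
Then INNER JOIN `games r` on k2: keep only rows whose q.k2 appears in r.

(EZ, 16); (PD, 16); (UI, 16)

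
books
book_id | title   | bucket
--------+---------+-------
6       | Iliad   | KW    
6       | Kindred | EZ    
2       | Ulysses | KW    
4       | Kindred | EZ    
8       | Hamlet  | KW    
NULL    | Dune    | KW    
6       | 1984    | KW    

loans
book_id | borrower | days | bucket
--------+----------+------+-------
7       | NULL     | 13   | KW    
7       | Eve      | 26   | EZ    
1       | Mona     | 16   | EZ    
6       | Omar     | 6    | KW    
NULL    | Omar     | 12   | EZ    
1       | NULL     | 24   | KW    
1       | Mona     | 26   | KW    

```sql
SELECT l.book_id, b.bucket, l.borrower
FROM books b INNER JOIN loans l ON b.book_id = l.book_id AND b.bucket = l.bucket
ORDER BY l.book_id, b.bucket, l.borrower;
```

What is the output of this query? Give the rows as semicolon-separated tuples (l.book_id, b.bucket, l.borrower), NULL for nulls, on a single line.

(6, KW, Omar); (6, KW, Omar)

INNER JOIN keeps only pairs where the ON condition holds.
Matching on b.book_id = l.book_id AND b.bucket = l.bucket. A NULL in a compared column never satisfies the condition.
- b[0] book_id=6, bucket=KW → 1 match(es) in l → 1 row(s).
- b[1] book_id=6, bucket=EZ → no match; dropped.
- b[2] book_id=2, bucket=KW → no match; dropped.
- b[3] book_id=4, bucket=EZ → no match; dropped.
- b[4] book_id=8, bucket=KW → no match; dropped.
- b[5] book_id=NULL, bucket=KW → no match; dropped.
- b[6] book_id=6, bucket=KW → 1 match(es) in l → 1 row(s).
After projecting and ordering:
l.book_id | b.bucket | l.borrower
6 | KW | Omar
6 | KW | Omar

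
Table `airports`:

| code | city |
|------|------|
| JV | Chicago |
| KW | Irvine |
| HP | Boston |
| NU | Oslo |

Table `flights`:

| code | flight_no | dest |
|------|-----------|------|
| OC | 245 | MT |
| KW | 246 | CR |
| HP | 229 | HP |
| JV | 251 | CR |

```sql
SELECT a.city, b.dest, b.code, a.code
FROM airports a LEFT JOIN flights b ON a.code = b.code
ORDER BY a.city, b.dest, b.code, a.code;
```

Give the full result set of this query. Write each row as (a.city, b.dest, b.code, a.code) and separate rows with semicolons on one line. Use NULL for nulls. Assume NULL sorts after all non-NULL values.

(Boston, HP, HP, HP); (Chicago, CR, JV, JV); (Irvine, CR, KW, KW); (Oslo, NULL, NULL, NU)

LEFT JOIN keeps every row from `airports`; unmatched rows get NULL for `flights`'s columns.
Matching on a.code = b.code.
- code=JV: 1 matching b row(s), so 1 row(s) emitted.
- code=KW: 1 matching b row(s), so 1 row(s) emitted.
- code=HP: 1 matching b row(s), so 1 row(s) emitted.
- code=NU: no b row matches, row kept with b columns NULL.
After projecting and ordering:
a.city | b.dest | b.code | a.code
Boston | HP | HP | HP
Chicago | CR | JV | JV
Irvine | CR | KW | KW
Oslo | NULL | NULL | NU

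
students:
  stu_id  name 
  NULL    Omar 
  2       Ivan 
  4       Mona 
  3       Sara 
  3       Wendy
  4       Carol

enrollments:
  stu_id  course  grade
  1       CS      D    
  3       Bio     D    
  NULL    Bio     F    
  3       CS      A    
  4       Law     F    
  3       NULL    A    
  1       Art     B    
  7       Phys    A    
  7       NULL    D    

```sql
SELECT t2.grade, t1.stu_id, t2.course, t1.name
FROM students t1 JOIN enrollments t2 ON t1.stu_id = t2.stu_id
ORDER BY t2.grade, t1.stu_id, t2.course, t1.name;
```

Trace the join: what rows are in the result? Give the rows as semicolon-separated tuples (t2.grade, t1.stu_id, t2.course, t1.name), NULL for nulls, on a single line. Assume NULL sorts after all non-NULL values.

(A, 3, CS, Sara); (A, 3, CS, Wendy); (A, 3, NULL, Sara); (A, 3, NULL, Wendy); (D, 3, Bio, Sara); (D, 3, Bio, Wendy); (F, 4, Law, Carol); (F, 4, Law, Mona)

INNER JOIN keeps only pairs where the ON condition holds.
Matching on t1.stu_id = t2.stu_id. A NULL in a compared column never satisfies the condition.
- t1 row (stu_id=NULL): no match → dropped.
- t1 row (stu_id=2): no match → dropped.
- t1 row (stu_id=4): matches 1 t2 row(s) → 1 output row(s).
- t1 row (stu_id=3): matches 3 t2 row(s) → 3 output row(s).
- t1 row (stu_id=3): matches 3 t2 row(s) → 3 output row(s).
- t1 row (stu_id=4): matches 1 t2 row(s) → 1 output row(s).
After projecting and ordering:
t2.grade | t1.stu_id | t2.course | t1.name
A | 3 | CS | Sara
A | 3 | CS | Wendy
A | 3 | NULL | Sara
A | 3 | NULL | Wendy
D | 3 | Bio | Sara
D | 3 | Bio | Wendy
F | 4 | Law | Carol
F | 4 | Law | Mona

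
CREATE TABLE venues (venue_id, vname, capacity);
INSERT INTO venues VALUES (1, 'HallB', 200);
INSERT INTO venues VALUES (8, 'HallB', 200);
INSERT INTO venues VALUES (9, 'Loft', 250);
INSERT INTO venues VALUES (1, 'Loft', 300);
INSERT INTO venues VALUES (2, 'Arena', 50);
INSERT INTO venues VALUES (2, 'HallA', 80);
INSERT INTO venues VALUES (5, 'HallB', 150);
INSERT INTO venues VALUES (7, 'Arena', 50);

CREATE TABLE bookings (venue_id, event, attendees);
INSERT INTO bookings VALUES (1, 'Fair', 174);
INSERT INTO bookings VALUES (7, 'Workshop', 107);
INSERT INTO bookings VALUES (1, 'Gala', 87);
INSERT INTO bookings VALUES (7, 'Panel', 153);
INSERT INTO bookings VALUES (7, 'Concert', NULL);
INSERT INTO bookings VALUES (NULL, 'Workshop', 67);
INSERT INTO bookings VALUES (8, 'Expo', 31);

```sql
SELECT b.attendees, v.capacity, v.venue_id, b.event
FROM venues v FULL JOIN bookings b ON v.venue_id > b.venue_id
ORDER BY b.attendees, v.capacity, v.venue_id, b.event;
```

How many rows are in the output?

22

FULL OUTER JOIN keeps every row from both sides; unmatched rows get NULL for the other side's columns.
Matching on v.venue_id > b.venue_id. A NULL in a compared column never satisfies the condition.
- v (venue_id=1) has no partner → padded with NULL.
- v (venue_id=8) pairs with 5 row(s) of b.
- v (venue_id=9) pairs with 6 row(s) of b.
- v (venue_id=1) has no partner → padded with NULL.
- v (venue_id=2) pairs with 2 row(s) of b.
- v (venue_id=2) pairs with 2 row(s) of b.
- v (venue_id=5) pairs with 2 row(s) of b.
- v (venue_id=7) pairs with 2 row(s) of b.
- 1 b row(s) had no v match → kept, v columns NULL.
Total: 19 matched + 3 padded = 22 rows.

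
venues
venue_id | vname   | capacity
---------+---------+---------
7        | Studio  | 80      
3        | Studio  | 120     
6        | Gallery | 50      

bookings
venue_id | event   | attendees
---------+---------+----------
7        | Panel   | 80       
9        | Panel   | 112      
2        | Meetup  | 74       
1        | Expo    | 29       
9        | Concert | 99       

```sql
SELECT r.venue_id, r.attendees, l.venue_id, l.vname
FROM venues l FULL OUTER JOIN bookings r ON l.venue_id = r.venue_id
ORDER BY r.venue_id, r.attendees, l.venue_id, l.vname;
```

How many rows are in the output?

FULL OUTER JOIN keeps every row from both sides; unmatched rows get NULL for the other side's columns.
Matching on l.venue_id = r.venue_id.
- l row (venue_id=7): matches 1 r row(s) → 1 output row(s).
- l row (venue_id=3): no match → kept, r columns NULL.
- l row (venue_id=6): no match → kept, r columns NULL.
- plus 4 unmatched r row(s), each kept with NULL l columns.
Total: 1 matched + 6 padded = 7 rows.

7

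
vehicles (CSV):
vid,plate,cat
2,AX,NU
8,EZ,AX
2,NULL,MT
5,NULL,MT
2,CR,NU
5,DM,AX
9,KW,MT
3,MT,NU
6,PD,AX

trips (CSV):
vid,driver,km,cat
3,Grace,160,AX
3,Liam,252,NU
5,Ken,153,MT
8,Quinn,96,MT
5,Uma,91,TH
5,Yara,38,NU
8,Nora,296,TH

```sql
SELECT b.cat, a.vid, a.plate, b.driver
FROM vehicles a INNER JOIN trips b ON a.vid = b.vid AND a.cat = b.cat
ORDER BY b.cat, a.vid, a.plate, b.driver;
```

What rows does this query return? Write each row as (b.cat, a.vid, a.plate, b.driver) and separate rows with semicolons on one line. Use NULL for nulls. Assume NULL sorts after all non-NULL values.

INNER JOIN keeps only pairs where the ON condition holds.
Matching on a.vid = b.vid AND a.cat = b.cat.
Matched pairs: 2.

(MT, 5, NULL, Ken); (NU, 3, MT, Liam)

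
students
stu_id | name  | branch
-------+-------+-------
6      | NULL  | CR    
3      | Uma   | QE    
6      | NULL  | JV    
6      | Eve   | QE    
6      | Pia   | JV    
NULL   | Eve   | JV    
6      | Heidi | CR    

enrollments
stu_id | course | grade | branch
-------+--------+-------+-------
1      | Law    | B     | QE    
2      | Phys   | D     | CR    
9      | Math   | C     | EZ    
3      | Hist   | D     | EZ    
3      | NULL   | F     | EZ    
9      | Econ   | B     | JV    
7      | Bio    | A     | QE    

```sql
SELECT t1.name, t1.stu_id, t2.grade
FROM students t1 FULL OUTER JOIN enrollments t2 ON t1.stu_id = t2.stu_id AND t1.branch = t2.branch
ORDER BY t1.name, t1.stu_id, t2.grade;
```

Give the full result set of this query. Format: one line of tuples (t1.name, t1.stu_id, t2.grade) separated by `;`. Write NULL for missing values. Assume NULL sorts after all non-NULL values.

(Eve, 6, NULL); (Eve, NULL, NULL); (Heidi, 6, NULL); (Pia, 6, NULL); (Uma, 3, NULL); (NULL, 6, NULL); (NULL, 6, NULL); (NULL, NULL, A); (NULL, NULL, B); (NULL, NULL, B); (NULL, NULL, C); (NULL, NULL, D); (NULL, NULL, D); (NULL, NULL, F)

FULL OUTER JOIN keeps every row from both sides; unmatched rows get NULL for the other side's columns.
Matching on t1.stu_id = t2.stu_id AND t1.branch = t2.branch. A NULL in a compared column never satisfies the condition.
- stu_id=6, branch=CR: no t2 row matches, row kept with t2 columns NULL.
- stu_id=3, branch=QE: no t2 row matches, row kept with t2 columns NULL.
- stu_id=6, branch=JV: no t2 row matches, row kept with t2 columns NULL.
- stu_id=6, branch=QE: no t2 row matches, row kept with t2 columns NULL.
- stu_id=6, branch=JV: no t2 row matches, row kept with t2 columns NULL.
- stu_id=NULL, branch=JV: no t2 row matches, row kept with t2 columns NULL.
- stu_id=6, branch=CR: no t2 row matches, row kept with t2 columns NULL.
- plus 7 unmatched t2 row(s), each kept with NULL t1 columns.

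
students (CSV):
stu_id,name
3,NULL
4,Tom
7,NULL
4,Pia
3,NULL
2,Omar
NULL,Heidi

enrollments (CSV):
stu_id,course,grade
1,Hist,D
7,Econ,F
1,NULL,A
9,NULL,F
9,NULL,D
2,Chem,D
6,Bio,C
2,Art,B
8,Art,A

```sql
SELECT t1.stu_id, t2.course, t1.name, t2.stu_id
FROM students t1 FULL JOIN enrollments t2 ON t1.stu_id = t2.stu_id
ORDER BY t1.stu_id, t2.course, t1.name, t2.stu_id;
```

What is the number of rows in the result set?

FULL OUTER JOIN keeps every row from both sides; unmatched rows get NULL for the other side's columns.
Matching on t1.stu_id = t2.stu_id. A NULL in a compared column never satisfies the condition.
Matched pairs: 3; unmatched t1 rows kept: 5; unmatched t2 rows kept: 6.
Total: 3 matched + 11 padded = 14 rows.

14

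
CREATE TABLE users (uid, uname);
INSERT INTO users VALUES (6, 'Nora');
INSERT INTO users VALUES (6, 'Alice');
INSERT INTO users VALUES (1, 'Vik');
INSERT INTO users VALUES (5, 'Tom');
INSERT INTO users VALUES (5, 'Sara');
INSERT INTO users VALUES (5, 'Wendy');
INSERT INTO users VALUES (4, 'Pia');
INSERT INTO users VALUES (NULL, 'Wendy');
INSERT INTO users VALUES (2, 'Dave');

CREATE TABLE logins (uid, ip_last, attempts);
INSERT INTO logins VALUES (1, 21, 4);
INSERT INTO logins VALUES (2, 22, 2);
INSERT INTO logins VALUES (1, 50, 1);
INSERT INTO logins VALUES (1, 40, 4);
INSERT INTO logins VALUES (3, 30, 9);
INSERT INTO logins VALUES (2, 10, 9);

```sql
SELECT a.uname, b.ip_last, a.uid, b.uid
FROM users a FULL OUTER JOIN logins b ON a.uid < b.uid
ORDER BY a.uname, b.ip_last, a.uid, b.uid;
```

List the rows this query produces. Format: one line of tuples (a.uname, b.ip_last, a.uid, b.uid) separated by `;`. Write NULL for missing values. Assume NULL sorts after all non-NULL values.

(Alice, NULL, 6, NULL); (Dave, 30, 2, 3); (Nora, NULL, 6, NULL); (Pia, NULL, 4, NULL); (Sara, NULL, 5, NULL); (Tom, NULL, 5, NULL); (Vik, 10, 1, 2); (Vik, 22, 1, 2); (Vik, 30, 1, 3); (Wendy, NULL, 5, NULL); (Wendy, NULL, NULL, NULL); (NULL, 21, NULL, 1); (NULL, 40, NULL, 1); (NULL, 50, NULL, 1)

FULL OUTER JOIN keeps every row from both sides; unmatched rows get NULL for the other side's columns.
Matching on a.uid < b.uid. A NULL in a compared column never satisfies the condition.
Matched pairs: 4; unmatched a rows kept: 7; unmatched b rows kept: 3.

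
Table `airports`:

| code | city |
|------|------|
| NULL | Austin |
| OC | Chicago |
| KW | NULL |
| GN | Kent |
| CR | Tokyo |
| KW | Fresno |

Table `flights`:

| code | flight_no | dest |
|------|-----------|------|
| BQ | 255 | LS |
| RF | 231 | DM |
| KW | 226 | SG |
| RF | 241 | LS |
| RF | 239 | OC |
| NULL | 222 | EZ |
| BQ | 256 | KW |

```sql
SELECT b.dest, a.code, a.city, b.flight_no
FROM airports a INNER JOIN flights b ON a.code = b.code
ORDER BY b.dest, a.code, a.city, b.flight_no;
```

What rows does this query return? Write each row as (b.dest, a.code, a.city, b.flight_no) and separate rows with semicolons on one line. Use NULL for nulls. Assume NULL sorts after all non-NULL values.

(SG, KW, Fresno, 226); (SG, KW, NULL, 226)

INNER JOIN keeps only pairs where the ON condition holds.
Matching on a.code = b.code. A NULL in a compared column never satisfies the condition.
- code=NULL: no matching b row, dropped.
- code=OC: no matching b row, dropped.
- code=KW: 1 matching b row(s), so 1 row(s) emitted.
- code=GN: no matching b row, dropped.
- code=CR: no matching b row, dropped.
- code=KW: 1 matching b row(s), so 1 row(s) emitted.
After projecting and ordering:
b.dest | a.code | a.city | b.flight_no
SG | KW | Fresno | 226
SG | KW | NULL | 226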